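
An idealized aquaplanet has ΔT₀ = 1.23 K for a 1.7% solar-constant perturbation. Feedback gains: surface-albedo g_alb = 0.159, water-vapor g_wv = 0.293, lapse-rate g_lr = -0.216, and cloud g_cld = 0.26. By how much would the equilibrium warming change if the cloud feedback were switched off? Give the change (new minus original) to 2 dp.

-0.83 K

Original: g = 0.496, ΔT = 1.23/(1−0.496) = 2.4405 K.
Without cloud: g' = 0.236, ΔT' = 1.23/(1−0.236) = 1.6099 K.
Change = 1.6099 − 2.4405 = -0.83 K.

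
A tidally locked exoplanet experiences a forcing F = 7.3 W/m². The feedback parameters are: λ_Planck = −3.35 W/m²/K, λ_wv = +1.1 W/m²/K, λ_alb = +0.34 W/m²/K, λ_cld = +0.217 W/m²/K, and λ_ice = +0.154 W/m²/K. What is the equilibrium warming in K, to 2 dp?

Net feedback parameter λ = (−3.35) + (+1.1) + (+0.34) + (+0.217) + (+0.154) = -1.539 W/m²/K.
ΔT = −F/λ = −7.3/(-1.539) = 4.74 K.

4.74 K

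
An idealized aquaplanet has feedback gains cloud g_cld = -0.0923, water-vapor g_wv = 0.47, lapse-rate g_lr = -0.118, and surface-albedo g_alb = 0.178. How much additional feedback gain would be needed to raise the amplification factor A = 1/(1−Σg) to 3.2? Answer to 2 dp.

Current total gain = 0.4377.
Target gain for A = 3.2: g* = 1 − 1/3.2 = 0.6875.
Additional gain needed = 0.6875 − 0.4377 = 0.25.

0.25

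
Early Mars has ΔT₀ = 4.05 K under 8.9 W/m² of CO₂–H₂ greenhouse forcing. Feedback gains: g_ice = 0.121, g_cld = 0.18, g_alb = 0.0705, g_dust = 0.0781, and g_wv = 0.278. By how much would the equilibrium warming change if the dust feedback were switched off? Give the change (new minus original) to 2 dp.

Original: g = 0.7276, ΔT = 4.05/(1−0.7276) = 14.8678 K.
Without dust: g' = 0.6495, ΔT' = 4.05/(1−0.6495) = 11.5549 K.
Change = 11.5549 − 14.8678 = -3.31 K.

-3.31 K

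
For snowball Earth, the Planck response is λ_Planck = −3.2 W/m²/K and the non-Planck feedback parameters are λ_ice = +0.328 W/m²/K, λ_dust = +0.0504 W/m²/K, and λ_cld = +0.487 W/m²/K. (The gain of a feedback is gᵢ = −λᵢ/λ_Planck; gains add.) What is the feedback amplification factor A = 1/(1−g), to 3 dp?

1.371

Convert to gains: g_ice = 0.328/3.2 = 0.1025; g_dust = 0.0504/3.2 = 0.01575; g_cld = 0.487/3.2 = 0.1522.
Total gain g = 0.27045.
A = 1/(1 − 0.27045) = 1.371.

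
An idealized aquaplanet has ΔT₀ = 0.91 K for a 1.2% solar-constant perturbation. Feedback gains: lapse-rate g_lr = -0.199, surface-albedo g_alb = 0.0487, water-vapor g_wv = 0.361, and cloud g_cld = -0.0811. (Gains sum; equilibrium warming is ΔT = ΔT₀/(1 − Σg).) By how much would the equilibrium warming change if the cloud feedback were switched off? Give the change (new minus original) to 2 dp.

Original: g = 0.1296, ΔT = 0.91/(1−0.1296) = 1.0455 K.
Without cloud: g' = 0.2107, ΔT' = 0.91/(1−0.2107) = 1.1529 K.
Change = 1.1529 − 1.0455 = 0.11 K.

0.11 K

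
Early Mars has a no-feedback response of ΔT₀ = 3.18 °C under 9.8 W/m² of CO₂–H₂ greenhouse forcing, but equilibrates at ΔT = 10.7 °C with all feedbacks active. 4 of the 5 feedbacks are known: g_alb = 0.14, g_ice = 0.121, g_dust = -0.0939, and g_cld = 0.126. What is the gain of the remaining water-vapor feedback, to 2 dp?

0.41

Amplification A = ΔT/ΔT₀ = 10.7/3.18 = 3.365.
Total gain g = 1 − 1/A = 1 − 1/3.365 = 0.7028.
Known gains sum to 0.14 + 0.121 − 0.0939 + 0.126 = 0.2931.
g_wv = 0.7028 − 0.2931 = 0.41.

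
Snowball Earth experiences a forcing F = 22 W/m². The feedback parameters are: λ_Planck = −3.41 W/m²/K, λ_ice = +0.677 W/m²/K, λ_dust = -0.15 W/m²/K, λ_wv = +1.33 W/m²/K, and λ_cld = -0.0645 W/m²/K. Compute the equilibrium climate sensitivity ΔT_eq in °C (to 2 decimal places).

13.60 °C

Net feedback parameter λ = (−3.41) + (+0.677) + (-0.15) + (+1.33) + (-0.0645) = -1.6175 W/m²/K.
ΔT = −F/λ = −22/(-1.6175) = 13.60 °C.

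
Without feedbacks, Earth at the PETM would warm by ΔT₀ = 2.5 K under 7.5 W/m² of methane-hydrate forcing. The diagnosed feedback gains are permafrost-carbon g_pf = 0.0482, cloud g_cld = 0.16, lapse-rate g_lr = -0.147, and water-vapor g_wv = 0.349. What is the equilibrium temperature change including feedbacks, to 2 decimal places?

Total gain g = 0.0482 + 0.16 − 0.147 + 0.349 = 0.4102.
Amplification A = 1/(1 − 0.4102) = 1.695.
ΔT = 2.5 × 1.695 = 4.24 K.

4.24 K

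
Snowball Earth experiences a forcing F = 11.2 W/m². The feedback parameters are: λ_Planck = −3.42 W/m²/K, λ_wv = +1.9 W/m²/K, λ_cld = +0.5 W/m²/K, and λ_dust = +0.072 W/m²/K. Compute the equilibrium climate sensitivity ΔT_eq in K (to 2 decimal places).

Net feedback parameter λ = (−3.42) + (+1.9) + (+0.5) + (+0.072) = -0.948 W/m²/K.
ΔT = −F/λ = −11.2/(-0.948) = 11.81 K.

11.81 K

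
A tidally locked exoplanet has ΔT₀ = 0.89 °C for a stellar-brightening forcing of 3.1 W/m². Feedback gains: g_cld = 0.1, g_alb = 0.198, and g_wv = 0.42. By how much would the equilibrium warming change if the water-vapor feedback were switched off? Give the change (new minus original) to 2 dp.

Original: g = 0.718, ΔT = 0.89/(1−0.718) = 3.1560 °C.
Without water-vapor: g' = 0.298, ΔT' = 0.89/(1−0.298) = 1.2678 °C.
Change = 1.2678 − 3.1560 = -1.89 °C.

-1.89 °C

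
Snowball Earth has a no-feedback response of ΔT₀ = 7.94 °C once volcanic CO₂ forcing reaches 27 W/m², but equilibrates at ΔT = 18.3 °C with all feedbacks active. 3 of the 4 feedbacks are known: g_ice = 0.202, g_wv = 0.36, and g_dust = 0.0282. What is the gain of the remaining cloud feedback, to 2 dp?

-0.02

Amplification A = ΔT/ΔT₀ = 18.3/7.94 = 2.305.
Total gain g = 1 − 1/A = 1 − 1/2.305 = 0.5662.
Known gains sum to 0.202 + 0.36 + 0.0282 = 0.5902.
g_cld = 0.5662 − 0.5902 = -0.02.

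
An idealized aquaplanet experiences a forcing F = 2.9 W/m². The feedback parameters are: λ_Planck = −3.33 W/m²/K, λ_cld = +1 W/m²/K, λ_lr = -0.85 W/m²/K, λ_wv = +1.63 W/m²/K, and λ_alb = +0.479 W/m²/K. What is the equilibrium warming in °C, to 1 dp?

2.7 °C

Net feedback parameter λ = (−3.33) + (+1) + (-0.85) + (+1.63) + (+0.479) = -1.071 W/m²/K.
ΔT = −F/λ = −2.9/(-1.071) = 2.7 °C.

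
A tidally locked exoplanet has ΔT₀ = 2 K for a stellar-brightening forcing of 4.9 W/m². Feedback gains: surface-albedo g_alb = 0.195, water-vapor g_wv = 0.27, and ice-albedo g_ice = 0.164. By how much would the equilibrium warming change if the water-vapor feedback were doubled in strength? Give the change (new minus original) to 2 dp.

Original: g = 0.629, ΔT = 2/(1−0.629) = 5.3908 K.
With doubled water-vapor: g' = 0.899, ΔT' = 2/(1−0.899) = 19.8020 K.
Change = 19.8020 − 5.3908 = 14.41 K.

14.41 K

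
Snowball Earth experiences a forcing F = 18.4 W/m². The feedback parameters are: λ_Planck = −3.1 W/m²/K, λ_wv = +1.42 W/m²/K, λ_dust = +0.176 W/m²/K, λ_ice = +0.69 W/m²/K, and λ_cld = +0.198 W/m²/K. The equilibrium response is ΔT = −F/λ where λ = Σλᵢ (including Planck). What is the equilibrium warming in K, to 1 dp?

29.9 K

Net feedback parameter λ = (−3.1) + (+1.42) + (+0.176) + (+0.69) + (+0.198) = -0.616 W/m²/K.
ΔT = −F/λ = −18.4/(-0.616) = 29.9 K.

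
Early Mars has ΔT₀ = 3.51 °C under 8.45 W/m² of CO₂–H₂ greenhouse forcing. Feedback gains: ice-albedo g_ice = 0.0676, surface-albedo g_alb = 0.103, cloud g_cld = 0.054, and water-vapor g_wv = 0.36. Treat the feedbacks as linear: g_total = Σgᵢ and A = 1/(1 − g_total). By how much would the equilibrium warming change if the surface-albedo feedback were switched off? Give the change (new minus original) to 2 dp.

-1.68 °C

Original: g = 0.5846, ΔT = 3.51/(1−0.5846) = 8.4497 °C.
Without surface-albedo: g' = 0.4816, ΔT' = 3.51/(1−0.4816) = 6.7708 °C.
Change = 6.7708 − 8.4497 = -1.68 °C.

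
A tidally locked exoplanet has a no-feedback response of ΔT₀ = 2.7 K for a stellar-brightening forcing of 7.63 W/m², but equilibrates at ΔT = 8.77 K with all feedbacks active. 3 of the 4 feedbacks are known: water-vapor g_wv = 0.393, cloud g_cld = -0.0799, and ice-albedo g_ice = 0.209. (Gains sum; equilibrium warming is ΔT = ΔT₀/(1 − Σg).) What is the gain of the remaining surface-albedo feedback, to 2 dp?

Amplification A = ΔT/ΔT₀ = 8.77/2.7 = 3.248.
Total gain g = 1 − 1/A = 1 − 1/3.248 = 0.6921.
Known gains sum to 0.393 − 0.0799 + 0.209 = 0.5221.
g_alb = 0.6921 − 0.5221 = 0.17.

0.17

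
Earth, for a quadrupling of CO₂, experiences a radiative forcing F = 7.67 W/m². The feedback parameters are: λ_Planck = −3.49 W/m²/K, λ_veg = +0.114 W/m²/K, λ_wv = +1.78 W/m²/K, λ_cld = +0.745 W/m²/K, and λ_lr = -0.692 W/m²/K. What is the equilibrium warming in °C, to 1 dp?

Net feedback parameter λ = (−3.49) + (+0.114) + (+1.78) + (+0.745) + (-0.692) = -1.543 W/m²/K.
ΔT = −F/λ = −7.67/(-1.543) = 5.0 °C.

5.0 °C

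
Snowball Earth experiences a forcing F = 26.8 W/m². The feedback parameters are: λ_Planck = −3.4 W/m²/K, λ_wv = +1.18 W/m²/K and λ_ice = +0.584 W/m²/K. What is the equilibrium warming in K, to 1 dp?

16.4 K

Net feedback parameter λ = (−3.4) + (+1.18) + (+0.584) = -1.636 W/m²/K.
ΔT = −F/λ = −26.8/(-1.636) = 16.4 K.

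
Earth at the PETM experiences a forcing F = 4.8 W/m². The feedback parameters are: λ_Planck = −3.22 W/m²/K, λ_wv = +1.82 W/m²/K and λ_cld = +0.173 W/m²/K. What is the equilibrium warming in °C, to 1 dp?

3.9 °C

Net feedback parameter λ = (−3.22) + (+1.82) + (+0.173) = -1.227 W/m²/K.
ΔT = −F/λ = −4.8/(-1.227) = 3.9 °C.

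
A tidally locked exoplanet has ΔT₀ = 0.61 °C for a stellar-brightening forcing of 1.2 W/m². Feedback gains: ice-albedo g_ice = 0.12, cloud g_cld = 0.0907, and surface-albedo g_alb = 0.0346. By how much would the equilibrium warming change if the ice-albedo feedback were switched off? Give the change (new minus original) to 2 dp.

-0.11 °C

Original: g = 0.2453, ΔT = 0.61/(1−0.2453) = 0.8083 °C.
Without ice-albedo: g' = 0.1253, ΔT' = 0.61/(1−0.1253) = 0.6974 °C.
Change = 0.6974 − 0.8083 = -0.11 °C.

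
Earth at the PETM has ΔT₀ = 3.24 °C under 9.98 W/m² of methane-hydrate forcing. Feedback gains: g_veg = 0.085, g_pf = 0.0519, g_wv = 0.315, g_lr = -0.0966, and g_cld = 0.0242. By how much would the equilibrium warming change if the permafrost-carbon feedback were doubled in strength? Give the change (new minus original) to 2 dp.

Original: g = 0.3795, ΔT = 3.24/(1−0.3795) = 5.2216 °C.
With doubled permafrost-carbon: g' = 0.4314, ΔT' = 3.24/(1−0.4314) = 5.6982 °C.
Change = 5.6982 − 5.2216 = 0.48 °C.

0.48 °C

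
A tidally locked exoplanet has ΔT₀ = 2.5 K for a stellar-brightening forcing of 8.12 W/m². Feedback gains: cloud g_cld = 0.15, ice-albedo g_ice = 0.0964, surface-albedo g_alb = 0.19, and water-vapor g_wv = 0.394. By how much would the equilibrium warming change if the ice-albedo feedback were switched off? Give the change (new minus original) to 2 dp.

Original: g = 0.8304, ΔT = 2.5/(1−0.8304) = 14.7406 K.
Without ice-albedo: g' = 0.734, ΔT' = 2.5/(1−0.734) = 9.3985 K.
Change = 9.3985 − 14.7406 = -5.34 K.

-5.34 K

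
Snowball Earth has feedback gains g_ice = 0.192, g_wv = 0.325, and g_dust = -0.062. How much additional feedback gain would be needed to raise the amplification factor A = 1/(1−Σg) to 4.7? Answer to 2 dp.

Current total gain = 0.455.
Target gain for A = 4.7: g* = 1 − 1/4.7 = 0.7872.
Additional gain needed = 0.7872 − 0.455 = 0.33.

0.33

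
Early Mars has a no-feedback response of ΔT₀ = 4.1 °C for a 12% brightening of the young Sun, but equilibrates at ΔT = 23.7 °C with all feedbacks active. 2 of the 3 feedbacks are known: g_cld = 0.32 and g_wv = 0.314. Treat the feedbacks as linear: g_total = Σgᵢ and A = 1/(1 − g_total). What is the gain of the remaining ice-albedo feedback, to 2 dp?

0.19

Amplification A = ΔT/ΔT₀ = 23.7/4.1 = 5.78.
Total gain g = 1 − 1/A = 1 − 1/5.78 = 0.827.
Known gains sum to 0.32 + 0.314 = 0.634.
g_ice = 0.827 − 0.634 = 0.19.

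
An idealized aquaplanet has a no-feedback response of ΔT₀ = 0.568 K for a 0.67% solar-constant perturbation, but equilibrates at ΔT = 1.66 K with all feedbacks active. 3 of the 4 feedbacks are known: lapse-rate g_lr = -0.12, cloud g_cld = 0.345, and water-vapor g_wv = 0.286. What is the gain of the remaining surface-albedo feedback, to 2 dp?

0.15

Amplification A = ΔT/ΔT₀ = 1.66/0.568 = 2.923.
Total gain g = 1 − 1/A = 1 − 1/2.923 = 0.6579.
Known gains sum to -0.12 + 0.345 + 0.286 = 0.511.
g_alb = 0.6579 − 0.511 = 0.15.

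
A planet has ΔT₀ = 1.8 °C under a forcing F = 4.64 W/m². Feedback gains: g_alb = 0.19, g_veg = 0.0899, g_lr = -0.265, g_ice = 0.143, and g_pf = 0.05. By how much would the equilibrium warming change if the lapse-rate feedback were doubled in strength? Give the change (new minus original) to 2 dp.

Original: g = 0.2079, ΔT = 1.8/(1−0.2079) = 2.2724 °C.
With doubled lapse-rate: g' = -0.0571, ΔT' = 1.8/(1+0.0571) = 1.7028 °C.
Change = 1.7028 − 2.2724 = -0.57 °C.

-0.57 °C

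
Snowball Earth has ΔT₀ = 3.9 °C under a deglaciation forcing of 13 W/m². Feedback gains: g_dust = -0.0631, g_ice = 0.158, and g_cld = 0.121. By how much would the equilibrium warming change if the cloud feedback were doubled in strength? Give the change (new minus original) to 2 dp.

0.91 °C

Original: g = 0.2159, ΔT = 3.9/(1−0.2159) = 4.9739 °C.
With doubled cloud: g' = 0.3369, ΔT' = 3.9/(1−0.3369) = 5.8815 °C.
Change = 5.8815 − 4.9739 = 0.91 °C.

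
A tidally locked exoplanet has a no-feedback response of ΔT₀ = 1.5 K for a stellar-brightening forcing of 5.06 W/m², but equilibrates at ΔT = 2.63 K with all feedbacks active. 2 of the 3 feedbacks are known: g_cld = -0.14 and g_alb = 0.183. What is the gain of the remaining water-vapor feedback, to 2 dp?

Amplification A = ΔT/ΔT₀ = 2.63/1.5 = 1.753.
Total gain g = 1 − 1/A = 1 − 1/1.753 = 0.4295.
Known gains sum to -0.14 + 0.183 = 0.043.
g_wv = 0.4295 − 0.043 = 0.39.

0.39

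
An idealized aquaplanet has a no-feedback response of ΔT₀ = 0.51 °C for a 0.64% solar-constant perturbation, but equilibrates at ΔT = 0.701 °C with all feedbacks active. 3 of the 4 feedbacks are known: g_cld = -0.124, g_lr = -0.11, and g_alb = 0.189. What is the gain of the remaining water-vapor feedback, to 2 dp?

Amplification A = ΔT/ΔT₀ = 0.701/0.51 = 1.375.
Total gain g = 1 − 1/A = 1 − 1/1.375 = 0.2727.
Known gains sum to -0.124 − 0.11 + 0.189 = -0.045.
g_wv = 0.2727 + 0.045 = 0.32.

0.32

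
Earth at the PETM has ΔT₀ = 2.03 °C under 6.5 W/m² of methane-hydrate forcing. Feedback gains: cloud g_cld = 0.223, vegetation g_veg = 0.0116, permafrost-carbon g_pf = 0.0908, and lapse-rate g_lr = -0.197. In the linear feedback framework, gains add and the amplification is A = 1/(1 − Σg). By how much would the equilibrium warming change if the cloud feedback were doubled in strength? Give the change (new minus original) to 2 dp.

0.80 °C

Original: g = 0.1284, ΔT = 2.03/(1−0.1284) = 2.3291 °C.
With doubled cloud: g' = 0.3514, ΔT' = 2.03/(1−0.3514) = 3.1298 °C.
Change = 3.1298 − 2.3291 = 0.80 °C.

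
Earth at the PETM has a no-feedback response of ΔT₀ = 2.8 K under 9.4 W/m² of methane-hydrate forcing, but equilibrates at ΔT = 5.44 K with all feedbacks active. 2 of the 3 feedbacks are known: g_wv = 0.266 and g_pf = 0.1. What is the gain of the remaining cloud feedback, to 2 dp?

Amplification A = ΔT/ΔT₀ = 5.44/2.8 = 1.943.
Total gain g = 1 − 1/A = 1 − 1/1.943 = 0.4853.
Known gains sum to 0.266 + 0.1 = 0.366.
g_cld = 0.4853 − 0.366 = 0.12.

0.12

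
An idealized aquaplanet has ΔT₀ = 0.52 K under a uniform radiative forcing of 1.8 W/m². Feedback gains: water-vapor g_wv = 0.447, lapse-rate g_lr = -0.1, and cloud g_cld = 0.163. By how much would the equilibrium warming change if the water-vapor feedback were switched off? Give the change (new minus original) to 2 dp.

Original: g = 0.51, ΔT = 0.52/(1−0.51) = 1.0612 K.
Without water-vapor: g' = 0.063, ΔT' = 0.52/(1−0.063) = 0.5550 K.
Change = 0.5550 − 1.0612 = -0.51 K.

-0.51 K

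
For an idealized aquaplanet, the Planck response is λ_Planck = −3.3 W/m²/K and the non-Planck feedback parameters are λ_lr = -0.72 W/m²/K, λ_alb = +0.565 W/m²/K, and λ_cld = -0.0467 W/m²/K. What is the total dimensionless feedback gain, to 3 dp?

Convert to gains: g_lr = -0.72/3.3 = -0.2182; g_alb = 0.565/3.3 = 0.1712; g_cld = -0.0467/3.3 = -0.01415.
Total gain g = -0.06115.

-0.061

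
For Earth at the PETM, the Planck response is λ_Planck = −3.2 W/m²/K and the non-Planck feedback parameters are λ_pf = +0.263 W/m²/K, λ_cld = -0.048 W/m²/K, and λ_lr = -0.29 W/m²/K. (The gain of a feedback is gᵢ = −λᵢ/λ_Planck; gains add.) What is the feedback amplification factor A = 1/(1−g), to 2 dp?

0.98

Convert to gains: g_pf = 0.263/3.2 = 0.08219; g_cld = -0.048/3.2 = -0.015; g_lr = -0.29/3.2 = -0.09062.
Total gain g = -0.02343.
A = 1/(1 + 0.02343) = 0.98.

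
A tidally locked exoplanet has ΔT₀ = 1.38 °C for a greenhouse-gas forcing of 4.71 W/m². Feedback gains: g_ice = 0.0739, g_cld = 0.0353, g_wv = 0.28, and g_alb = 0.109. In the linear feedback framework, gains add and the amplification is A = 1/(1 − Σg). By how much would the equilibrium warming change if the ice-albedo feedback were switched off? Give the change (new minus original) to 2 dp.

Original: g = 0.4982, ΔT = 1.38/(1−0.4982) = 2.7501 °C.
Without ice-albedo: g' = 0.4243, ΔT' = 1.38/(1−0.4243) = 2.3971 °C.
Change = 2.3971 − 2.7501 = -0.35 °C.

-0.35 °C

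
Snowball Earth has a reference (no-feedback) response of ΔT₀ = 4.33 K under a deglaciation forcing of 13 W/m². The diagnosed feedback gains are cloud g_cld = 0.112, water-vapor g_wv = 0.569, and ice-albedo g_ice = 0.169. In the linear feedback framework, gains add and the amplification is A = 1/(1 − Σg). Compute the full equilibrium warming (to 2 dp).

28.87 K

Total gain g = 0.112 + 0.569 + 0.169 = 0.85.
Amplification A = 1/(1 − 0.85) = 6.667.
ΔT = 4.33 × 6.667 = 28.87 K.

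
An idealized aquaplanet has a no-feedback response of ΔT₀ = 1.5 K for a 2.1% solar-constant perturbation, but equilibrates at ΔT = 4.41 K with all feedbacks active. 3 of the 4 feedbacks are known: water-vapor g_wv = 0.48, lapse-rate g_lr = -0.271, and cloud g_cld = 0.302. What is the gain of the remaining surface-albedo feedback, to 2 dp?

0.15

Amplification A = ΔT/ΔT₀ = 4.41/1.5 = 2.94.
Total gain g = 1 − 1/A = 1 − 1/2.94 = 0.6599.
Known gains sum to 0.48 − 0.271 + 0.302 = 0.511.
g_alb = 0.6599 − 0.511 = 0.15.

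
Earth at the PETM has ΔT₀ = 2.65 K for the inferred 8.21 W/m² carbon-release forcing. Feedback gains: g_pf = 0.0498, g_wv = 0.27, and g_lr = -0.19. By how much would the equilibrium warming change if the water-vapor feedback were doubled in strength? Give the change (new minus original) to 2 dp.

1.37 K

Original: g = 0.1298, ΔT = 2.65/(1−0.1298) = 3.0453 K.
With doubled water-vapor: g' = 0.3998, ΔT' = 2.65/(1−0.3998) = 4.4152 K.
Change = 4.4152 − 3.0453 = 1.37 K.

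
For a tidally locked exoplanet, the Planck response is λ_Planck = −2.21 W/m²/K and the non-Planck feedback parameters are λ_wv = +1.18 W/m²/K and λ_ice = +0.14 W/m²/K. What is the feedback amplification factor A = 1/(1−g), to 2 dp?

2.48

Convert to gains: g_wv = 1.18/2.21 = 0.5339; g_ice = 0.14/2.21 = 0.06335.
Total gain g = 0.59725.
A = 1/(1 − 0.59725) = 2.48.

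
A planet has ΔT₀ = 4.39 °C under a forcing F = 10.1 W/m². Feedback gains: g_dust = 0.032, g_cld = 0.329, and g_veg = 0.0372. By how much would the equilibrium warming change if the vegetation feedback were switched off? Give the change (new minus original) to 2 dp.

Original: g = 0.3982, ΔT = 4.39/(1−0.3982) = 7.2948 °C.
Without vegetation: g' = 0.361, ΔT' = 4.39/(1−0.361) = 6.8701 °C.
Change = 6.8701 − 7.2948 = -0.42 °C.

-0.42 °C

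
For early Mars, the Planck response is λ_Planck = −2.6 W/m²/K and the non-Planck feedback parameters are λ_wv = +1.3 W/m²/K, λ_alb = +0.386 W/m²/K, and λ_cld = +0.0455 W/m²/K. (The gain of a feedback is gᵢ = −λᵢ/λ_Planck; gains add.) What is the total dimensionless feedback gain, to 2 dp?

Convert to gains: g_wv = 1.3/2.6 = 0.5; g_alb = 0.386/2.6 = 0.1485; g_cld = 0.0455/2.6 = 0.0175.
Total gain g = 0.666.

0.67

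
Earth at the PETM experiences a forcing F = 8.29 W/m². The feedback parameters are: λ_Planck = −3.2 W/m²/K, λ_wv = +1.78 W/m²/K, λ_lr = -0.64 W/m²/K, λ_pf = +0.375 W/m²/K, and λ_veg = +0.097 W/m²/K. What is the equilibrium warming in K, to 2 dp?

Net feedback parameter λ = (−3.2) + (+1.78) + (-0.64) + (+0.375) + (+0.097) = -1.588 W/m²/K.
ΔT = −F/λ = −8.29/(-1.588) = 5.22 K.

5.22 K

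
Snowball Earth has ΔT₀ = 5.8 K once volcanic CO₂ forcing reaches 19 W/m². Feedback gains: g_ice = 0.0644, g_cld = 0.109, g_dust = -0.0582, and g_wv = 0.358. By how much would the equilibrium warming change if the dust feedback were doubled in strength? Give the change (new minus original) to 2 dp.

-1.10 K

Original: g = 0.4732, ΔT = 5.8/(1−0.4732) = 11.0099 K.
With doubled dust: g' = 0.415, ΔT' = 5.8/(1−0.415) = 9.9145 K.
Change = 9.9145 − 11.0099 = -1.10 K.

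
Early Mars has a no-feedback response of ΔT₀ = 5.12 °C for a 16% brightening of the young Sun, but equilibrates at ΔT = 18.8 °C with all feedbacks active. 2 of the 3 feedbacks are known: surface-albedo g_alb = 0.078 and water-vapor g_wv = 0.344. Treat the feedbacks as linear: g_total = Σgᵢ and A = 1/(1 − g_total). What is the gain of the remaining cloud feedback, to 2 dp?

Amplification A = ΔT/ΔT₀ = 18.8/5.12 = 3.672.
Total gain g = 1 − 1/A = 1 − 1/3.672 = 0.7277.
Known gains sum to 0.078 + 0.344 = 0.422.
g_cld = 0.7277 − 0.422 = 0.31.

0.31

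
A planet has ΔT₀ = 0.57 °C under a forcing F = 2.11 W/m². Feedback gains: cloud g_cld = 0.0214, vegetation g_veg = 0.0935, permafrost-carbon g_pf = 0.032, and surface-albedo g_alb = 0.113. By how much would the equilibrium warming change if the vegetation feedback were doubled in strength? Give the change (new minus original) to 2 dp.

Original: g = 0.2599, ΔT = 0.57/(1−0.2599) = 0.7702 °C.
With doubled vegetation: g' = 0.3534, ΔT' = 0.57/(1−0.3534) = 0.8815 °C.
Change = 0.8815 − 0.7702 = 0.11 °C.

0.11 °C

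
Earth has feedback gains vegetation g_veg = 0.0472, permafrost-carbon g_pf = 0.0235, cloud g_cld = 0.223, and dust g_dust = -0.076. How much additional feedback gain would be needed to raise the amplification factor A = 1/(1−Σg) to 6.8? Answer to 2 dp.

0.64

Current total gain = 0.2177.
Target gain for A = 6.8: g* = 1 − 1/6.8 = 0.8529.
Additional gain needed = 0.8529 − 0.2177 = 0.64.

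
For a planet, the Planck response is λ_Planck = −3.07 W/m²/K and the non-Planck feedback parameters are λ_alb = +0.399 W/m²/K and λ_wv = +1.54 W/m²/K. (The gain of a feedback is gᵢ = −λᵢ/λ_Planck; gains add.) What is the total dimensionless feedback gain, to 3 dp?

0.632

Convert to gains: g_alb = 0.399/3.07 = 0.13; g_wv = 1.54/3.07 = 0.5016.
Total gain g = 0.6316.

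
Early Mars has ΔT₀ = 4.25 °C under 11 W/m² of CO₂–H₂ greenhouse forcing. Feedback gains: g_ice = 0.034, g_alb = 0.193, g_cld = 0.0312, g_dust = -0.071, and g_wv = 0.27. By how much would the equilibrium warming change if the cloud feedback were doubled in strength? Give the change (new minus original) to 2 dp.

Original: g = 0.4572, ΔT = 4.25/(1−0.4572) = 7.8298 °C.
With doubled cloud: g' = 0.4884, ΔT' = 4.25/(1−0.4884) = 8.3073 °C.
Change = 8.3073 − 7.8298 = 0.48 °C.

0.48 °C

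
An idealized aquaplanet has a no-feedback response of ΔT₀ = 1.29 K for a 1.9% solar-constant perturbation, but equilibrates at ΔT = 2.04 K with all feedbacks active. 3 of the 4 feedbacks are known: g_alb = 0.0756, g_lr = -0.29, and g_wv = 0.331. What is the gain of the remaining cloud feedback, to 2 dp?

Amplification A = ΔT/ΔT₀ = 2.04/1.29 = 1.581.
Total gain g = 1 − 1/A = 1 − 1/1.581 = 0.3675.
Known gains sum to 0.0756 − 0.29 + 0.331 = 0.1166.
g_cld = 0.3675 − 0.1166 = 0.25.

0.25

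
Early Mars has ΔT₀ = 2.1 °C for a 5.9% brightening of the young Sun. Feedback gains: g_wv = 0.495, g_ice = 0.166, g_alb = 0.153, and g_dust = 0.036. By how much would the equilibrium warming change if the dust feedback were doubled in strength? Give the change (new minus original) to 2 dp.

4.42 °C

Original: g = 0.85, ΔT = 2.1/(1−0.85) = 14.0000 °C.
With doubled dust: g' = 0.886, ΔT' = 2.1/(1−0.886) = 18.4211 °C.
Change = 18.4211 − 14.0000 = 4.42 °C.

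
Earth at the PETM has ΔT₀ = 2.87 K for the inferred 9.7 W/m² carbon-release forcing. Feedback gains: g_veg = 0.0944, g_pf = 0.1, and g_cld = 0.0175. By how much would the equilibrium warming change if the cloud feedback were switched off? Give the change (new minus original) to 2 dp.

-0.08 K

Original: g = 0.2119, ΔT = 2.87/(1−0.2119) = 3.6417 K.
Without cloud: g' = 0.1944, ΔT' = 2.87/(1−0.1944) = 3.5626 K.
Change = 3.5626 − 3.6417 = -0.08 K.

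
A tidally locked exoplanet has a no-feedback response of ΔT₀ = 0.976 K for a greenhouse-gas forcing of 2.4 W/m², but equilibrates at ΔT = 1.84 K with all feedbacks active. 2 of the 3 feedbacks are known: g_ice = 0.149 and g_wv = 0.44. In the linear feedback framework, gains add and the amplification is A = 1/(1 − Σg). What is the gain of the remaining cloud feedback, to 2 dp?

Amplification A = ΔT/ΔT₀ = 1.84/0.976 = 1.885.
Total gain g = 1 − 1/A = 1 − 1/1.885 = 0.4695.
Known gains sum to 0.149 + 0.44 = 0.589.
g_cld = 0.4695 − 0.589 = -0.12.

-0.12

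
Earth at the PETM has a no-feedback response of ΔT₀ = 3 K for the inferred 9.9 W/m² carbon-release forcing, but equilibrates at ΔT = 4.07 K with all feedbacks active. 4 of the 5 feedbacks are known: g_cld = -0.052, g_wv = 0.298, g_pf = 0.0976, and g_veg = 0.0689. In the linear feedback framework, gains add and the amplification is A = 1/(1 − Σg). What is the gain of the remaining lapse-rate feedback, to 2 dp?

-0.15

Amplification A = ΔT/ΔT₀ = 4.07/3 = 1.357.
Total gain g = 1 − 1/A = 1 − 1/1.357 = 0.2631.
Known gains sum to -0.052 + 0.298 + 0.0976 + 0.0689 = 0.4125.
g_lr = 0.2631 − 0.4125 = -0.15.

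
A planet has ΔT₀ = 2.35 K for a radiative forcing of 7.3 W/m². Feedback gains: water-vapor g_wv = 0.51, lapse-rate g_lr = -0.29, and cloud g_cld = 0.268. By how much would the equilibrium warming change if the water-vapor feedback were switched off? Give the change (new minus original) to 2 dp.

Original: g = 0.488, ΔT = 2.35/(1−0.488) = 4.5898 K.
Without water-vapor: g' = -0.022, ΔT' = 2.35/(1+0.022) = 2.2994 K.
Change = 2.2994 − 4.5898 = -2.29 K.

-2.29 K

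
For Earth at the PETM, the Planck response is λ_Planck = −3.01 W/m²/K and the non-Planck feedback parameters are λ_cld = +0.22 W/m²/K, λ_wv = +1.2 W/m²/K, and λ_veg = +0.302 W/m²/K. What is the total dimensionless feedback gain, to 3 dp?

Convert to gains: g_cld = 0.22/3.01 = 0.07309; g_wv = 1.2/3.01 = 0.3987; g_veg = 0.302/3.01 = 0.1003.
Total gain g = 0.57209.

0.572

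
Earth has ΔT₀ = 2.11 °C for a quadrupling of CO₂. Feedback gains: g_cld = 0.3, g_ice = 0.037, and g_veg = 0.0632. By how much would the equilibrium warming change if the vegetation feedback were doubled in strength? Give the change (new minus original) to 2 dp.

Original: g = 0.4002, ΔT = 2.11/(1−0.4002) = 3.5178 °C.
With doubled vegetation: g' = 0.4634, ΔT' = 2.11/(1−0.4634) = 3.9322 °C.
Change = 3.9322 − 3.5178 = 0.41 °C.

0.41 °C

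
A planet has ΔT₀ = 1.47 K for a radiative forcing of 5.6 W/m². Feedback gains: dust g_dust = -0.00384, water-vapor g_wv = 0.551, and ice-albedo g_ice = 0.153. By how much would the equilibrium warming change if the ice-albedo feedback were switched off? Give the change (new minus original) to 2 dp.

-1.66 K

Original: g = 0.70016, ΔT = 1.47/(1−0.70016) = 4.9026 K.
Without ice-albedo: g' = 0.54716, ΔT' = 1.47/(1−0.54716) = 3.2462 K.
Change = 3.2462 − 4.9026 = -1.66 K.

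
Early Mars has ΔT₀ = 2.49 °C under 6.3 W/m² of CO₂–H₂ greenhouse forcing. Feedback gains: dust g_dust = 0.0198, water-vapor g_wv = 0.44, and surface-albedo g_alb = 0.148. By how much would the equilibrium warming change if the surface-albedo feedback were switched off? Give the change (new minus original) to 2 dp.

-1.74 °C

Original: g = 0.6078, ΔT = 2.49/(1−0.6078) = 6.3488 °C.
Without surface-albedo: g' = 0.4598, ΔT' = 2.49/(1−0.4598) = 4.6094 °C.
Change = 4.6094 − 6.3488 = -1.74 °C.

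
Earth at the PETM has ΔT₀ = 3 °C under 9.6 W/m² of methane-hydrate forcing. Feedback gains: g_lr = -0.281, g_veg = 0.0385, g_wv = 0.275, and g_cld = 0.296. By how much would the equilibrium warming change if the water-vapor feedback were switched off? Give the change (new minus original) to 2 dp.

Original: g = 0.3285, ΔT = 3/(1−0.3285) = 4.4676 °C.
Without water-vapor: g' = 0.0535, ΔT' = 3/(1−0.0535) = 3.1696 °C.
Change = 3.1696 − 4.4676 = -1.30 °C.

-1.30 °C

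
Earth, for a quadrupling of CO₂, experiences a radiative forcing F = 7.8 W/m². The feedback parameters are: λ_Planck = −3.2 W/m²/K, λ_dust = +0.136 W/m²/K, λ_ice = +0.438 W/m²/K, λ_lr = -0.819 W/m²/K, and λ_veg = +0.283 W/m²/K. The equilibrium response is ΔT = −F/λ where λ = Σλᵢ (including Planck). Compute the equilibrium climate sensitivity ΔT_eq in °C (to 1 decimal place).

2.5 °C

Net feedback parameter λ = (−3.2) + (+0.136) + (+0.438) + (-0.819) + (+0.283) = -3.162 W/m²/K.
ΔT = −F/λ = −7.8/(-3.162) = 2.5 °C.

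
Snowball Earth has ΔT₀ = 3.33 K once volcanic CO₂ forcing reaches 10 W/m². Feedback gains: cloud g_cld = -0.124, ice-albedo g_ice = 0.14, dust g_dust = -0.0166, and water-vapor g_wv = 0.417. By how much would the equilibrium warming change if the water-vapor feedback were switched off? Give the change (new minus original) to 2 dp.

Original: g = 0.4164, ΔT = 3.33/(1−0.4164) = 5.7060 K.
Without water-vapor: g' = -0.0006, ΔT' = 3.33/(1+0.0006) = 3.3280 K.
Change = 3.3280 − 5.7060 = -2.38 K.

-2.38 K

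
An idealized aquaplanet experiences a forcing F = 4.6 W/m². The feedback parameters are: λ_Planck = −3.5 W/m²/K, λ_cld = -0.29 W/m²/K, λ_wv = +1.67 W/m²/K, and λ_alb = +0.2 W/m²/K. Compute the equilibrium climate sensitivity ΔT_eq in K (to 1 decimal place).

2.4 K

Net feedback parameter λ = (−3.5) + (-0.29) + (+1.67) + (+0.2) = -1.92 W/m²/K.
ΔT = −F/λ = −4.6/(-1.92) = 2.4 K.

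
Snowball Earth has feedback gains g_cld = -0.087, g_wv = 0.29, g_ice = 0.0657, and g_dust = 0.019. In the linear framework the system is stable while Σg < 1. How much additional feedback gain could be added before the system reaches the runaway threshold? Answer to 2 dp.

Current total gain = -0.087 + 0.29 + 0.0657 + 0.019 = 0.2877.
Margin to runaway = 1 − 0.2877 = 0.71.

0.71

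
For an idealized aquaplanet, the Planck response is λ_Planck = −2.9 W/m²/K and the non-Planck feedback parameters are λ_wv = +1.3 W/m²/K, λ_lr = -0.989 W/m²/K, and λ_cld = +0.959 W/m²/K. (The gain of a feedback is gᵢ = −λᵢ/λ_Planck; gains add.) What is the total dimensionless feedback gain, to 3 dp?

0.438

Convert to gains: g_wv = 1.3/2.9 = 0.4483; g_lr = -0.989/2.9 = -0.341; g_cld = 0.959/2.9 = 0.3307.
Total gain g = 0.438.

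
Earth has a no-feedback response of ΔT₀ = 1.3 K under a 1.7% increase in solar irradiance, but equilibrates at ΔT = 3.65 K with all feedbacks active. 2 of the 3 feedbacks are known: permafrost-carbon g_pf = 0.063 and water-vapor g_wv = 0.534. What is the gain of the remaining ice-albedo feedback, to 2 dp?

0.05

Amplification A = ΔT/ΔT₀ = 3.65/1.3 = 2.808.
Total gain g = 1 − 1/A = 1 − 1/2.808 = 0.6439.
Known gains sum to 0.063 + 0.534 = 0.597.
g_ice = 0.6439 − 0.597 = 0.05.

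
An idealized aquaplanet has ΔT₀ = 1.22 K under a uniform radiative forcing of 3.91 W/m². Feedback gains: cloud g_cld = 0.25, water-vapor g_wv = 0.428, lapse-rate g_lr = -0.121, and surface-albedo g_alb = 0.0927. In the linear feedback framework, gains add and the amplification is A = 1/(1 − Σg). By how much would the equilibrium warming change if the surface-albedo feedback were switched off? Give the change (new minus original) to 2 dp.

-0.73 K

Original: g = 0.6497, ΔT = 1.22/(1−0.6497) = 3.4827 K.
Without surface-albedo: g' = 0.557, ΔT' = 1.22/(1−0.557) = 2.7540 K.
Change = 2.7540 − 3.4827 = -0.73 K.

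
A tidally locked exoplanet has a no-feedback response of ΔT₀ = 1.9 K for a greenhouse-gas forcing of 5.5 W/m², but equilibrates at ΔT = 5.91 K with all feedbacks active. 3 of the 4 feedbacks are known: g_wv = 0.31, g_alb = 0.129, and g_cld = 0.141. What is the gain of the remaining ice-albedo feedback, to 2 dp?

0.10

Amplification A = ΔT/ΔT₀ = 5.91/1.9 = 3.111.
Total gain g = 1 − 1/A = 1 − 1/3.111 = 0.6786.
Known gains sum to 0.31 + 0.129 + 0.141 = 0.58.
g_ice = 0.6786 − 0.58 = 0.10.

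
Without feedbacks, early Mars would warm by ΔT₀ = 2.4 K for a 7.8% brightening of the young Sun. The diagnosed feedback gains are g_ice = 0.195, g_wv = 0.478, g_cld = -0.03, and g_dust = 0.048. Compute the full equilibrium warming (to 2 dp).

Total gain g = 0.195 + 0.478 − 0.03 + 0.048 = 0.691.
Amplification A = 1/(1 − 0.691) = 3.236.
ΔT = 2.4 × 3.236 = 7.77 K.

7.77 K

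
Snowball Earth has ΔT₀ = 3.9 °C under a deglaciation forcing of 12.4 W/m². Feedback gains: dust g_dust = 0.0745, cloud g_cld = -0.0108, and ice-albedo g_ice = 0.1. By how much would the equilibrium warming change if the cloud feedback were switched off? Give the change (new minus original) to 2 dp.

Original: g = 0.1637, ΔT = 3.9/(1−0.1637) = 4.6634 °C.
Without cloud: g' = 0.1745, ΔT' = 3.9/(1−0.1745) = 4.7244 °C.
Change = 4.7244 − 4.6634 = 0.06 °C.

0.06 °C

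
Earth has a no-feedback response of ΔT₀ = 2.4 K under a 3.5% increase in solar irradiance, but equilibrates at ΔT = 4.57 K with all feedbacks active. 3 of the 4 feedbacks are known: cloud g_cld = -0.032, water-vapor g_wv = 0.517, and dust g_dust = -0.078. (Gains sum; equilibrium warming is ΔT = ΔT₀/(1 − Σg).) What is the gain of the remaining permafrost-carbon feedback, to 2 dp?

0.07

Amplification A = ΔT/ΔT₀ = 4.57/2.4 = 1.904.
Total gain g = 1 − 1/A = 1 − 1/1.904 = 0.4748.
Known gains sum to -0.032 + 0.517 − 0.078 = 0.407.
g_pf = 0.4748 − 0.407 = 0.07.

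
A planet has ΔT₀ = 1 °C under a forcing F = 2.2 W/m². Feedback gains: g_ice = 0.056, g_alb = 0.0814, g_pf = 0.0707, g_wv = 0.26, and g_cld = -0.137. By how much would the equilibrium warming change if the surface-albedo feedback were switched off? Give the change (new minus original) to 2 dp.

-0.16 °C

Original: g = 0.3311, ΔT = 1/(1−0.3311) = 1.4950 °C.
Without surface-albedo: g' = 0.2497, ΔT' = 1/(1−0.2497) = 1.3328 °C.
Change = 1.3328 − 1.4950 = -0.16 °C.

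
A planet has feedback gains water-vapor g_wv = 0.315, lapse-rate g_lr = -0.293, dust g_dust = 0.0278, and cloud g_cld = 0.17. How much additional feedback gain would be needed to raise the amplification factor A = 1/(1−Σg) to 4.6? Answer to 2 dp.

0.56

Current total gain = 0.2198.
Target gain for A = 4.6: g* = 1 − 1/4.6 = 0.7826.
Additional gain needed = 0.7826 − 0.2198 = 0.56.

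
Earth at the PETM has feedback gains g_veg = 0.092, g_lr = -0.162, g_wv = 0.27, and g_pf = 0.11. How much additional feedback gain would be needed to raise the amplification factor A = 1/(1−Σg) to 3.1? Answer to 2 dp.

0.37

Current total gain = 0.31.
Target gain for A = 3.1: g* = 1 − 1/3.1 = 0.6774.
Additional gain needed = 0.6774 − 0.31 = 0.37.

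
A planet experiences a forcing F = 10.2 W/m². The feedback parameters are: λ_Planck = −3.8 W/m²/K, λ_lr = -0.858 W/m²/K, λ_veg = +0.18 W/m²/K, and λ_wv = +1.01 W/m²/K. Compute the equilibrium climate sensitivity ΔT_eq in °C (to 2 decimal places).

Net feedback parameter λ = (−3.8) + (-0.858) + (+0.18) + (+1.01) = -3.468 W/m²/K.
ΔT = −F/λ = −10.2/(-3.468) = 2.94 °C.

2.94 °C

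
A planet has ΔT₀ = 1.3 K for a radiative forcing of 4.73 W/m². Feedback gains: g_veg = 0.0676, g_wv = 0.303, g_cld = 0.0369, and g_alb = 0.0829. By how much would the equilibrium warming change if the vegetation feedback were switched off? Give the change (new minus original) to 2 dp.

Original: g = 0.4904, ΔT = 1.3/(1−0.4904) = 2.5510 K.
Without vegetation: g' = 0.4228, ΔT' = 1.3/(1−0.4228) = 2.2523 K.
Change = 2.2523 − 2.5510 = -0.30 K.

-0.30 K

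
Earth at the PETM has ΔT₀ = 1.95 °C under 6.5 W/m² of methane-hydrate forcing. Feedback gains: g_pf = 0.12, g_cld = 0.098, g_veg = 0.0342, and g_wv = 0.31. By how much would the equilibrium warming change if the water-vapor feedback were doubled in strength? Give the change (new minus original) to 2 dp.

Original: g = 0.5622, ΔT = 1.95/(1−0.5622) = 4.4541 °C.
With doubled water-vapor: g' = 0.8722, ΔT' = 1.95/(1−0.8722) = 15.2582 °C.
Change = 15.2582 − 4.4541 = 10.80 °C.

10.80 °C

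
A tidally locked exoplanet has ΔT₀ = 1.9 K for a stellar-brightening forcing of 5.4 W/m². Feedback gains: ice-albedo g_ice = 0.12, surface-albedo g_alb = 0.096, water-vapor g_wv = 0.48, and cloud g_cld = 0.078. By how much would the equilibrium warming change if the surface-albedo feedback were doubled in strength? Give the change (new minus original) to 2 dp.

Original: g = 0.774, ΔT = 1.9/(1−0.774) = 8.4071 K.
With doubled surface-albedo: g' = 0.87, ΔT' = 1.9/(1−0.87) = 14.6154 K.
Change = 14.6154 − 8.4071 = 6.21 K.

6.21 K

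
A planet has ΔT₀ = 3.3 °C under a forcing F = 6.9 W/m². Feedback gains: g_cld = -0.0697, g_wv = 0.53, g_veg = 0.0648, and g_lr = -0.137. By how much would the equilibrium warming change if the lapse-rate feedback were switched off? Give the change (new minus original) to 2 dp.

Original: g = 0.3881, ΔT = 3.3/(1−0.3881) = 5.3930 °C.
Without lapse-rate: g' = 0.5251, ΔT' = 3.3/(1−0.5251) = 6.9488 °C.
Change = 6.9488 − 5.3930 = 1.56 °C.

1.56 °C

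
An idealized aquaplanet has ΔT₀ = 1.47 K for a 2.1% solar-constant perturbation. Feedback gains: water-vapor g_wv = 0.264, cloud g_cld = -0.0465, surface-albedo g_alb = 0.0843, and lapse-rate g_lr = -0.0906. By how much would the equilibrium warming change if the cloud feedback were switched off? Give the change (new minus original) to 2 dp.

0.12 K

Original: g = 0.2112, ΔT = 1.47/(1−0.2112) = 1.8636 K.
Without cloud: g' = 0.2577, ΔT' = 1.47/(1−0.2577) = 1.9803 K.
Change = 1.9803 − 1.8636 = 0.12 K.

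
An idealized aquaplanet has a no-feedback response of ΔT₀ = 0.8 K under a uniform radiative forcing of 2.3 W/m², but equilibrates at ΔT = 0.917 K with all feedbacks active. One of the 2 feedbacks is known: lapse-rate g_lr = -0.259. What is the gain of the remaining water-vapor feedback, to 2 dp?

0.39

Amplification A = ΔT/ΔT₀ = 0.917/0.8 = 1.146.
Total gain g = 1 − 1/A = 1 − 1/1.146 = 0.1274.
The known gain is -0.259.
g_wv = 0.1274 + 0.259 = 0.39.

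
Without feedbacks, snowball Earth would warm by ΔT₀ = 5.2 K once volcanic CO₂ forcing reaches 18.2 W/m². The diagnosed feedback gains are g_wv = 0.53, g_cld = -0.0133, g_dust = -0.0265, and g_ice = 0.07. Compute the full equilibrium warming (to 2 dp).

11.82 K

Total gain g = 0.53 − 0.0133 − 0.0265 + 0.07 = 0.5602.
Amplification A = 1/(1 − 0.5602) = 2.274.
ΔT = 5.2 × 2.274 = 11.82 K.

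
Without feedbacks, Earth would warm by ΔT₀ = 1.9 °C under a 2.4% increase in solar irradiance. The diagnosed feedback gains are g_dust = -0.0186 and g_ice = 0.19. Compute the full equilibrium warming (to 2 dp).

2.29 °C

Total gain g = -0.0186 + 0.19 = 0.1714.
Amplification A = 1/(1 − 0.1714) = 1.207.
ΔT = 1.9 × 1.207 = 2.29 °C.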